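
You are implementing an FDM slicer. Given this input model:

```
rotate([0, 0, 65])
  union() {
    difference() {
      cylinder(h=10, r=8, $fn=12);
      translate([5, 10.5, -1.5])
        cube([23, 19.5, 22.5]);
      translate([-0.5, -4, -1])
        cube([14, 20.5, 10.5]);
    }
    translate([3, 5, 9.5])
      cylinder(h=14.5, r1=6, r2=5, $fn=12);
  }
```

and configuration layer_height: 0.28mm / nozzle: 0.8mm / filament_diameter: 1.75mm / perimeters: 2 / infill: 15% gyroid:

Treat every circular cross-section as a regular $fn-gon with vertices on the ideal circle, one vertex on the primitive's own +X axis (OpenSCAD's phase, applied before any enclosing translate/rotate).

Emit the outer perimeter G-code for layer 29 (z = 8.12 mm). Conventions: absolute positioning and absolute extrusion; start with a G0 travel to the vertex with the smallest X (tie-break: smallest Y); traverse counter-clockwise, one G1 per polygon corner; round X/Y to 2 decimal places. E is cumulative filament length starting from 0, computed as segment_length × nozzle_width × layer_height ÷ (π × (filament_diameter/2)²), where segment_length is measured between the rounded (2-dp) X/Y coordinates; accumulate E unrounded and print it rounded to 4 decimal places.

At z = 8.12 mm: the r=8 cylinder gives a regular 12-gon of circumradius 8 (constant along its height); the cube at (5, 10.5) is present — its section is the full 23×19.5 rectangle; the 14×20.5 cube at (-0.5, -4) contributes its full rectangle; After the difference (first − rest): starting from the r=8 cylinder, the 23×19.5 cube at (5, 10.5) misses the remaining region (no effect); the 14×20.5 cube at (-0.5, -4) partially overlaps it — only the 83.82 mm² overlap (of its 287.00 mm²) is removed, clipping the outline — 1 connected region; the cone at (3, 5) is absent (z outside [9.5, 24]); Merging all regions: only that combined region is present, so the union is just that shape — 1 connected region; (whole slice rotated 65° about Z — lengths, areas and connectivity unchanged). The outline is a single polygon with 10 vertices. Extrusion per mm of travel: 0.8 × 0.28 / (π × 0.875²) = 0.093128. Accumulating E over each segment gives final E = 4.8331.

G0 X-7.97 Y-0.70 Z8.12
G1 X-6.55 Y-4.59 E0.3857
G1 X-3.38 Y-7.25 E0.7710
G1 X0.70 Y-7.97 E1.1569
G1 X4.59 Y-6.55 E1.5425
G1 X7.25 Y-3.38 E1.9279
G1 X7.97 Y0.70 E2.3137
G1 X6.55 Y4.59 E2.6994
G1 X3.41 Y-2.14 E3.3910
G1 X-7.34 Y2.87 E4.4955
G1 X-7.97 Y-0.70 E4.8331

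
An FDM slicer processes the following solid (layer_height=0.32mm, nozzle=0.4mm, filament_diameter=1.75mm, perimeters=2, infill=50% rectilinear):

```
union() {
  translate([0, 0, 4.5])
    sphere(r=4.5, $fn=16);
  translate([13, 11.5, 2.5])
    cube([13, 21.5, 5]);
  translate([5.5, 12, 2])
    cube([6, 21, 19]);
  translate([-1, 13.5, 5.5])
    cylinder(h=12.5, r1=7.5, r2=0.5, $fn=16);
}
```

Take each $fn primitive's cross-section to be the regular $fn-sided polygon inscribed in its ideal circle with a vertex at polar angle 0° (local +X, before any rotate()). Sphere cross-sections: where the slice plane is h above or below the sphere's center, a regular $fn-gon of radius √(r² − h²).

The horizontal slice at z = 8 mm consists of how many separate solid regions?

3

At z = 8 mm: the sphere: section is a regular 16-gon, circumradius = √(r²−h²) = √(4.5²−3.5²) = 2.828; the cube at (13, 11.5) is not intersected at this z (z outside [2.5, 7.5]); the 6×21 cube at (5.5, 12) contributes its full rectangle; the cone at (-1, 13.5): at t=0.200 of its height the radius interpolates to r₁+(r₂−r₁)t = 6.100, giving a regular 16-gon of that circumradius; Taking the union: the 3 present regions are separate (no shared area or edge), so areas and boundary lengths simply add and each stays a separate island — 3 connected regions. The result has 3 disconnected regions.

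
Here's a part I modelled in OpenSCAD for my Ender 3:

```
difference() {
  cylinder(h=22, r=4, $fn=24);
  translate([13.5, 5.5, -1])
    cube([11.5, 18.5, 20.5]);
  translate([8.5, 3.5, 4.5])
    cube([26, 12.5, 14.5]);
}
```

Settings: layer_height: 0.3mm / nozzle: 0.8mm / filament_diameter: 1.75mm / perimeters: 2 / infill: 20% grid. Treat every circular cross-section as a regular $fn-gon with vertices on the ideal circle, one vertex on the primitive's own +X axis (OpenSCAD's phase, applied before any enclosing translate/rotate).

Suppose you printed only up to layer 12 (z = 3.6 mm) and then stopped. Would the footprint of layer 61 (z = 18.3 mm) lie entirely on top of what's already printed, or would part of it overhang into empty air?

Compare the two slices. At z = 3.6: the r=4 cylinder gives a regular 24-gon of circumradius 4 (constant along its height) (area = (24/2)·4.000²·sin(360°/24) = 49.69 mm²); the cube at (13.5, 5.5) (footprint 11.5×18.5) is included at this height (area 212.75 mm²); the cube at (8.5, 3.5) is absent (z outside [4.5, 19]); After the difference (first − rest): starting from the r=4 cylinder (49.69 mm²), the 11.5×18.5 cube at (13.5, 5.5) misses the remaining region (no effect) — area = 49.69 mm². At z = 18.3: the r=4 cylinder contributes a regular 24-gon of circumradius 4 (area = (24/2)·4.000²·sin(360°/24) = 49.69 mm²); the cube at (13.5, 5.5) is present — its section is the full 11.5×18.5 rectangle (area 212.75 mm²); the cube at (8.5, 3.5) (footprint 26×12.5) is included at this height (area 325.00 mm²); Subtracting the remaining from the first: starting from the r=4 cylinder (49.69 mm²), the 11.5×18.5 cube at (13.5, 5.5) misses the remaining region (no effect); the 26×12.5 cube at (8.5, 3.5) misses the remaining region (no effect) — area = 49.69 mm². Checking containment: the cross-section at z = 18.3 is a subset of the cross-section at z = 3.6.

entirely on top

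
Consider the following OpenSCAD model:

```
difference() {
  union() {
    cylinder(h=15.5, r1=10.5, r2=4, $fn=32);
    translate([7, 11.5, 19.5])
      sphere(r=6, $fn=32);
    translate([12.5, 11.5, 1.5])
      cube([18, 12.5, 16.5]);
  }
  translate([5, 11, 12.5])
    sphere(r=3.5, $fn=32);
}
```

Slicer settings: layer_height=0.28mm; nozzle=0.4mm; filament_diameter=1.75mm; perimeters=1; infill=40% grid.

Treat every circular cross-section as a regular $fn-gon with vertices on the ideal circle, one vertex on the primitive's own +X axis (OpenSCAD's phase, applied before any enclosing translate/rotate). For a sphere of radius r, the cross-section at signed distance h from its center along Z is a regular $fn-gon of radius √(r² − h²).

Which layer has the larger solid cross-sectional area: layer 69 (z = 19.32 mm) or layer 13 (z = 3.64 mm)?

layer 13 (z = 3.64 mm)

Layer 69 (z = 19.32): the cone is absent (z outside [0, 15.5]); the r=6 sphere at (7, 11.5) contributes a regular 32-gon of circumradius √(6²−0.18²) = 5.997 (area = (32/2)·5.997²·sin(360°/32) = 112.27 mm²); the cube at (12.5, 11.5) is absent (z outside [1.5, 18]); Taking the union: only the r=6 sphere at (7, 11.5) is present, so the union is just that shape — area = 112.27 mm²; the sphere at (5, 11) is absent (|z−center|=6.820 > r=3.5); Subtracting the remaining from the first: none of the subtracted shapes is present at this height, so that combined region is unchanged — area = 112.27 mm². So its area = 112.27 mm². Layer 13 (z = 3.64): the cone: at t=0.235 of its height the radius interpolates to r₁+(r₂−r₁)t = 8.974, giving a regular 32-gon of that circumradius (area = (32/2)·8.974²·sin(360°/32) = 251.35 mm²); the sphere at (7, 11.5) does not reach this height (|z−center|=15.860 > r=6); the cube at (12.5, 11.5) (footprint 18×12.5) is included at this height (area 225.00 mm²); Merging all regions: the 2 present regions are separate (no shared area or edge), so areas and boundary lengths simply add and each stays a separate island — area = 476.35 mm²; the sphere at (5, 11) does not reach this height (|z−center|=8.860 > r=3.5); After the difference (first − rest): none of the subtracted shapes is present at this height, so the result so far is unchanged — area = 476.35 mm². So its area = 476.35 mm². Layer 13 is larger (476.35 vs 112.27 mm²).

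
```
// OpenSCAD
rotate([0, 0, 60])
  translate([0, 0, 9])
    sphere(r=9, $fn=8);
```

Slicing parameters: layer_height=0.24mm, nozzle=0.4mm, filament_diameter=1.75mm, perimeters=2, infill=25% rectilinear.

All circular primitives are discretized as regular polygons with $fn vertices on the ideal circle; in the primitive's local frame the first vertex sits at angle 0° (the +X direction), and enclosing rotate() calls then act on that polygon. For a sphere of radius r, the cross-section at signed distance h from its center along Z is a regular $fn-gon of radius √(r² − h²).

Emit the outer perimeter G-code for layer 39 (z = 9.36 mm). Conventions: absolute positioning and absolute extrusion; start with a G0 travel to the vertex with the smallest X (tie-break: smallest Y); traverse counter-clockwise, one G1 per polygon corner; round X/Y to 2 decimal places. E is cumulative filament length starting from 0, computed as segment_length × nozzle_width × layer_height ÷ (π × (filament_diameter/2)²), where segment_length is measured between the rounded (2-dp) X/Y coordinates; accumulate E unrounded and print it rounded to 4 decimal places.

At z = 9.36 mm: the r=9 sphere slices to a regular 8-gon of circumradius 8.993 (√(r²−h²) with h=0.36 from center); (whole slice rotated 60° about Z — lengths, areas and connectivity unchanged). The outline is a single polygon with 8 vertices. Extrusion per mm of travel: 0.4 × 0.24 / (π × 0.875²) = 0.039912. Accumulating E over each segment gives final E = 2.1986.

G0 X-8.69 Y-2.33 Z9.36
G1 X-4.50 Y-7.79 E0.2747
G1 X2.33 Y-8.69 E0.5496
G1 X7.79 Y-4.50 E0.8243
G1 X8.69 Y2.33 E1.0993
G1 X4.50 Y7.79 E1.3740
G1 X-2.33 Y8.69 E1.6489
G1 X-7.79 Y4.50 E1.9236
G1 X-8.69 Y-2.33 E2.1986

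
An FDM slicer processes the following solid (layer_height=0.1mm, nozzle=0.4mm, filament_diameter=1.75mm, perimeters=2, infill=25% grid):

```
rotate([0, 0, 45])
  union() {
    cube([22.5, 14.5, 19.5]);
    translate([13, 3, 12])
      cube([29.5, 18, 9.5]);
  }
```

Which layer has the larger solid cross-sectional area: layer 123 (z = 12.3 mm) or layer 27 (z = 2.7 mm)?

Layer 123 (z = 12.3): the cube (footprint 22.5×14.5) is included at this height (area 326.25 mm²); the cube at (13, 3) (footprint 29.5×18) is included at this height (area 531.00 mm²); Merging all regions: the regions partially overlap — summed areas 857.25 mm² minus the doubly-counted overlap 109.25 mm² gives 748.00 mm² — area = 748.00 mm²; (whole slice rotated 45° about Z — lengths, areas and connectivity unchanged). So its area = 748.00 mm². Layer 27 (z = 2.7): the 22.5×14.5 cube contributes its full rectangle (area 326.25 mm²); the cube at (13, 3) is not intersected at this z (z outside [12, 21.5]); Combining (union): only the 22.5×14.5 cube is present, so the union is just that shape — area = 326.25 mm²; (rotated 45° about Z; rotation is an isometry so areas/perimeters/island counts are preserved). So its area = 326.25 mm². Layer 123 is larger (748.00 vs 326.25 mm²).

layer 123 (z = 12.3 mm)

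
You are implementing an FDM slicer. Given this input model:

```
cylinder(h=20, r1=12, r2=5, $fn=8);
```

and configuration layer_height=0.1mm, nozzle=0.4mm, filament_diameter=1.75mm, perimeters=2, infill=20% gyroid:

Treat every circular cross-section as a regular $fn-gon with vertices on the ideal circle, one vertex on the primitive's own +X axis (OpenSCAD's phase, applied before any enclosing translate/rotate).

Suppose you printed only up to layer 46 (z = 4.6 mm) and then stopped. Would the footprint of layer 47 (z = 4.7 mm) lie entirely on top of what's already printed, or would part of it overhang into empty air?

entirely on top

Compare the two slices. At z = 4.6: the cone (r1=12→r2=5) has section circumradius 10.390 here — a regular 8-gon (area = (8/2)·10.390²·sin(360°/8) = 305.33 mm²). At z = 4.7: the cone (r1=12→r2=5) has section circumradius 10.355 here — a regular 8-gon (area = (8/2)·10.355²·sin(360°/8) = 303.28 mm²). Checking containment: the cross-section at z = 4.7 is a subset of the cross-section at z = 4.6.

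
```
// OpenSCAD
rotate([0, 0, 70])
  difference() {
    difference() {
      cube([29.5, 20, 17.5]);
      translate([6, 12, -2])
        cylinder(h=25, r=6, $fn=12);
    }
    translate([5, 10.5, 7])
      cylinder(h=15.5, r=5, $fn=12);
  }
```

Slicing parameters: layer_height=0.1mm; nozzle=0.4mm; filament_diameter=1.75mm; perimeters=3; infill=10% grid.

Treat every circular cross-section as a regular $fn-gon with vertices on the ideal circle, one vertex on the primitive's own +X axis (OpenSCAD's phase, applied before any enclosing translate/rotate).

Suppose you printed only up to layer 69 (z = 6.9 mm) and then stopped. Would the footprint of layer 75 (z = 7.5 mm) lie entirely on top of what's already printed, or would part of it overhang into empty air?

Compare the two slices. At z = 6.9: the cube is present — its section is the full 29.5×20 rectangle (area 590.00 mm²); the r=6 cylinder at (6, 12) gives a regular 12-gon of circumradius 6 (constant along its height) (area = (12/2)·6.000²·sin(360°/12) = 108.00 mm²); After the difference (first − rest): starting from the 29.5×20 cube (590.00 mm²), the r=6 cylinder at (6, 12) lies inside it touching the edge (removes its full 108.00 mm²) — area = 482.00 mm²; the cylinder at (5, 10.5) is absent (z outside [7, 22.5]); After the difference (first − rest): none of the subtracted shapes is present at this height, so the result so far is unchanged — area = 482.00 mm²; (whole slice rotated 70° about Z — lengths, areas and connectivity unchanged). At z = 7.5: the cube (footprint 29.5×20) is included at this height (area 590.00 mm²); the cylinder at (6, 12): section is a regular 12-gon, circumradius r=6 (area = (12/2)·6.000²·sin(360°/12) = 108.00 mm²); After the difference (first − rest): starting from the 29.5×20 cube (590.00 mm²), the r=6 cylinder at (6, 12) lies inside it touching the edge (removes its full 108.00 mm²) — area = 482.00 mm²; the r=5 cylinder at (5, 10.5) contributes a regular 12-gon of circumradius 5 (area = (12/2)·5.000²·sin(360°/12) = 75.00 mm²); Subtracting the remaining from the first: starting from that combined region (482.00 mm²), the r=5 cylinder at (5, 10.5) partially overlaps it — only the 5.85 mm² overlap (of its 75.00 mm²) is removed, clipping the outline — area = 476.15 mm²; (rotated 70° about Z; rotation is an isometry so areas/perimeters/island counts are preserved). Checking containment: the cross-section at z = 7.5 is a subset of the cross-section at z = 6.9.

entirely on top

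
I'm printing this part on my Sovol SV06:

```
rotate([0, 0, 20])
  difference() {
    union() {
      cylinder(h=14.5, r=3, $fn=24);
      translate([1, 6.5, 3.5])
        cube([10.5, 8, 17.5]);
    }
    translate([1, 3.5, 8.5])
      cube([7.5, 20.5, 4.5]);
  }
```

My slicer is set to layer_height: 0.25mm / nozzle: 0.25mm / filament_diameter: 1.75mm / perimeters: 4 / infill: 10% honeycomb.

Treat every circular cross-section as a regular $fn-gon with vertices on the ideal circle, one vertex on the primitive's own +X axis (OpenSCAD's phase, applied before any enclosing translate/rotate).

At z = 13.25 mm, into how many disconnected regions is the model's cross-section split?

2

At z = 13.25 mm: the r=3 cylinder contributes a regular 24-gon of circumradius 3; the 10.5×8 cube at (1, 6.5) contributes its full rectangle; Merging all regions: the 2 present regions are separate (no shared area or edge), so areas and boundary lengths simply add and each stays a separate island — 2 connected regions; the cube at (1, 3.5) is not intersected at this z (z outside [8.5, 13]); Taking the first minus the rest: none of the subtracted shapes is present at this height, so that combined region is unchanged — 2 connected regions; (whole slice rotated 20° about Z — lengths, areas and connectivity unchanged). The result has 2 disconnected regions.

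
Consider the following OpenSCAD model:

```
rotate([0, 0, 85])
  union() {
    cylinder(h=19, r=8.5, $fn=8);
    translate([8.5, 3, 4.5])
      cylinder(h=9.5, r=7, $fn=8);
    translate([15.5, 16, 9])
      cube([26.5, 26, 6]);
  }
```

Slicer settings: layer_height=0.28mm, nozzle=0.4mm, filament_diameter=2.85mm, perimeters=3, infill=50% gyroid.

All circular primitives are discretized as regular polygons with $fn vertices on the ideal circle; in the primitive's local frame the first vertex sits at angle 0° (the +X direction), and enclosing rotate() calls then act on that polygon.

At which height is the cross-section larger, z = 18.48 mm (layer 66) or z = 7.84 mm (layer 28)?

Layer 66 (z = 18.48): the r=8.5 cylinder contributes a regular 8-gon of circumradius 8.5 (area = (8/2)·8.500²·sin(360°/8) = 204.35 mm²); the cylinder at (8.5, 3) does not reach this height (z outside [4.5, 14]); the cube at (15.5, 16) is absent (z outside [9, 15]); Combining (union): only the r=8.5 cylinder is present, so the union is just that shape — area = 204.35 mm²; (rotated 85° about Z; rotation is an isometry so areas/perimeters/island counts are preserved). So its area = 204.35 mm². Layer 28 (z = 7.84): the r=8.5 cylinder gives a regular 8-gon of circumradius 8.5 (constant along its height) (area = (8/2)·8.500²·sin(360°/8) = 204.35 mm²); the r=7 cylinder at (8.5, 3) contributes a regular 8-gon of circumradius 7 (area = (8/2)·7.000²·sin(360°/8) = 138.59 mm²); the cube at (15.5, 16) is absent (z outside [9, 15]); Merging all regions: the regions partially overlap — summed areas 342.95 mm² minus the doubly-counted overlap 45.42 mm² gives 297.53 mm² — area = 297.53 mm²; (whole slice rotated 85° about Z — lengths, areas and connectivity unchanged). So its area = 297.53 mm². Layer 28 is larger (297.53 vs 204.35 mm²).

layer 28 (z = 7.84 mm)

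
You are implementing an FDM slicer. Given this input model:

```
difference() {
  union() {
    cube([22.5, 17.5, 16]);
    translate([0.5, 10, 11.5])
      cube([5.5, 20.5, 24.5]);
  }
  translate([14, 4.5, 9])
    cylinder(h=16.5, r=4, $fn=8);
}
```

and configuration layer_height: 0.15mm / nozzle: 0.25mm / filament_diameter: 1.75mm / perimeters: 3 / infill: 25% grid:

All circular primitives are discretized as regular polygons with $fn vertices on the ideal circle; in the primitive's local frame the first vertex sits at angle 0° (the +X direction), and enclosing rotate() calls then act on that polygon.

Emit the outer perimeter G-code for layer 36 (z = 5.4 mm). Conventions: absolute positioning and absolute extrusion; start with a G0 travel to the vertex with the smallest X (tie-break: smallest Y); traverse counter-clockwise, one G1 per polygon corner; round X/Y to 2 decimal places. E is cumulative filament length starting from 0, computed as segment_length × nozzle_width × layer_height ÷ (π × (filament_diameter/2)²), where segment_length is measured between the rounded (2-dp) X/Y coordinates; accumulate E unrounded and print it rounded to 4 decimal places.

G0 X0.00 Y0.00 Z5.40
G1 X22.50 Y0.00 E0.3508
G1 X22.50 Y17.50 E0.6236
G1 X0.00 Y17.50 E0.9744
G1 X0.00 Y0.00 E1.2473

At z = 5.4 mm: the cube is present — its section is the full 22.5×17.5 rectangle; the cube at (0.5, 10) is absent (z outside [11.5, 36]); Taking the union: only the 22.5×17.5 cube is present, so the union is just that shape — 1 connected region; the cylinder at (14, 4.5) is absent (z outside [9, 25.5]); After the difference (first − rest): none of the subtracted shapes is present at this height, so the result so far is unchanged — 1 connected region. The outline is a single polygon with 4 vertices. Extrusion per mm of travel: 0.25 × 0.15 / (π × 0.875²) = 0.015591. Accumulating E over each segment gives final E = 1.2473.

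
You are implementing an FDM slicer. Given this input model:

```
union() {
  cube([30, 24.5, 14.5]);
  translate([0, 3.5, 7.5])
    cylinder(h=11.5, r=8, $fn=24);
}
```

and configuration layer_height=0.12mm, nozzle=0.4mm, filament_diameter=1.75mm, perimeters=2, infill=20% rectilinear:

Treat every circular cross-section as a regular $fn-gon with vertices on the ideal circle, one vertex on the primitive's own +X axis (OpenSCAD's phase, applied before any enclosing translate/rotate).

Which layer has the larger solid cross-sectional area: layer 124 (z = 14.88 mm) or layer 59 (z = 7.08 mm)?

layer 59 (z = 7.08 mm)

Layer 124 (z = 14.88): the cube does not reach this height (z outside [0, 14.5]); the r=8 cylinder at (0, 3.5) contributes a regular 24-gon of circumradius 8 (area = (24/2)·8.000²·sin(360°/24) = 198.77 mm²); Combining (union): only the r=8 cylinder at (0, 3.5) is present, so the union is just that shape — area = 198.77 mm². So its area = 198.77 mm². Layer 59 (z = 7.08): the cube is present — its section is the full 30×24.5 rectangle (area 735.00 mm²); the cylinder at (0, 3.5) does not reach this height (z outside [7.5, 19]); Merging all regions: only the 30×24.5 cube is present, so the union is just that shape — area = 735.00 mm². So its area = 735.00 mm². Layer 59 is larger (735.00 vs 198.77 mm²).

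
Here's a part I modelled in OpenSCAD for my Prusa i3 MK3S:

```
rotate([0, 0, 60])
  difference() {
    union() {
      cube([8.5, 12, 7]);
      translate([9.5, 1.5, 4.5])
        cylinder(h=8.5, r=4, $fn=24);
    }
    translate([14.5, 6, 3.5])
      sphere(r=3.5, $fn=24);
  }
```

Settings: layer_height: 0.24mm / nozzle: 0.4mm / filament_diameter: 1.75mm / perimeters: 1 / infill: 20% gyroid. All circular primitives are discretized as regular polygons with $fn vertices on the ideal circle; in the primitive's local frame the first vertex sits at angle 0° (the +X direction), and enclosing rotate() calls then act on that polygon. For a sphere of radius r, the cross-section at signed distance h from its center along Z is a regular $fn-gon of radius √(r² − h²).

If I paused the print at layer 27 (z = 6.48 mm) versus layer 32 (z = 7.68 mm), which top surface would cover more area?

layer 27 (z = 6.48 mm)

Layer 27 (z = 6.48): the cube (footprint 8.5×12) is included at this height (area 102.00 mm²); the cylinder at (9.5, 1.5): section is a regular 24-gon, circumradius r=4 (area = (24/2)·4.000²·sin(360°/24) = 49.69 mm²); Merging all regions: the regions partially overlap — summed areas 151.69 mm² minus the doubly-counted overlap 12.81 mm² gives 138.88 mm² — area = 138.88 mm²; the r=3.5 sphere at (14.5, 6) contributes a regular 24-gon of circumradius √(3.5²−2.98²) = 1.836 (area = (24/2)·1.836²·sin(360°/24) = 10.47 mm²); After the difference (first − rest): starting from the result so far (138.88 mm²), the r=3.5 sphere at (14.5, 6) misses the remaining region (no effect) — area = 138.88 mm²; (whole slice rotated 60° about Z — lengths, areas and connectivity unchanged). So its area = 138.88 mm². Layer 32 (z = 7.68): the cube is not intersected at this z (z outside [0, 7]); the r=4 cylinder at (9.5, 1.5) gives a regular 24-gon of circumradius 4 (constant along its height) (area = (24/2)·4.000²·sin(360°/24) = 49.69 mm²); Taking the union: only the r=4 cylinder at (9.5, 1.5) is present, so the union is just that shape — area = 49.69 mm²; the sphere at (14.5, 6) does not reach this height (|z−center|=4.180 > r=3.5); After the difference (first − rest): none of the subtracted shapes is present at this height, so that combined region is unchanged — area = 49.69 mm²; (rotated 60° about Z; rotation is an isometry so areas/perimeters/island counts are preserved). So its area = 49.69 mm². Layer 27 is larger (138.88 vs 49.69 mm²).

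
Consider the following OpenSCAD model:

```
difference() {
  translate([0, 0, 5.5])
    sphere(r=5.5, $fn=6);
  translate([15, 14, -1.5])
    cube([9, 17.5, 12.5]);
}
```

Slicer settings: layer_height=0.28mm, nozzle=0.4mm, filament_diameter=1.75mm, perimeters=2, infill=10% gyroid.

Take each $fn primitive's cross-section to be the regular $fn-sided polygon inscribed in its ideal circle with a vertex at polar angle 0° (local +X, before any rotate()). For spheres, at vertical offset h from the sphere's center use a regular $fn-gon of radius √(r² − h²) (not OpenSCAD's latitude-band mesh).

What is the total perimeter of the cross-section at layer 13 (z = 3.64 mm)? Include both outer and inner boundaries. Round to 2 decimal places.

At z = 3.64 mm: the sphere: section is a regular 6-gon, circumradius = √(r²−h²) = √(5.5²−1.86²) = 5.176 (perimeter = 2·6·5.176·sin(180°/6) = 31.06 mm); the cube at (15, 14) (footprint 9×17.5) is included at this height (perimeter 53.00 mm); Taking the first minus the rest: starting from the r=5.5 sphere, the 9×17.5 cube at (15, 14) misses the remaining region (no effect) — boundary = 31.06 mm. Overall, the cross-section is a single solid region. Total boundary length (outer) = 31.06 mm.

31.06 mm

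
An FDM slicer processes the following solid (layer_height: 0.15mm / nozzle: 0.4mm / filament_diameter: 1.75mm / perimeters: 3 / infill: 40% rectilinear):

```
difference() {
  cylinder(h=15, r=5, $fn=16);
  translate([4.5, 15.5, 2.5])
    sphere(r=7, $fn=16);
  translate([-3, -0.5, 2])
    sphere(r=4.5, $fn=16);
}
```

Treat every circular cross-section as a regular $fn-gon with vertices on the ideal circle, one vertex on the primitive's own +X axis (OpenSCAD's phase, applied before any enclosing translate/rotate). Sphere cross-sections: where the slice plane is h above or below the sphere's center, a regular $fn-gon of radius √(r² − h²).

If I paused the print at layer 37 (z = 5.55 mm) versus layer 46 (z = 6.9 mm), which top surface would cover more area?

Layer 37 (z = 5.55): the r=5 cylinder gives a regular 16-gon of circumradius 5 (constant along its height) (area = (16/2)·5.000²·sin(360°/16) = 76.54 mm²); the r=7 sphere at (4.5, 15.5) slices to a regular 16-gon of circumradius 6.301 (√(r²−h²) with h=3.05 from center) (area = (16/2)·6.301²·sin(360°/16) = 121.53 mm²); the r=4.5 sphere at (-3, -0.5) slices to a regular 16-gon of circumradius 2.765 (√(r²−h²) with h=3.55 from center) (area = (16/2)·2.765²·sin(360°/16) = 23.41 mm²); After the difference (first − rest): starting from the r=5 cylinder (76.54 mm²), the r=7 sphere at (4.5, 15.5) misses the remaining region (no effect); the r=4.5 sphere at (-3, -0.5) partially overlaps it — only the 20.38 mm² overlap (of its 23.41 mm²) is removed, clipping the outline — area = 56.16 mm². So its area = 56.16 mm². Layer 46 (z = 6.9): the r=5 cylinder contributes a regular 16-gon of circumradius 5 (area = (16/2)·5.000²·sin(360°/16) = 76.54 mm²); the sphere at (4.5, 15.5): section is a regular 16-gon, circumradius = √(r²−h²) = √(7²−4.4²) = 5.444 (area = (16/2)·5.444²·sin(360°/16) = 90.74 mm²); the sphere at (-3, -0.5) is not intersected at this z (|z−center|=4.900 > r=4.5); After the difference (first − rest): starting from the r=5 cylinder (76.54 mm²), the r=7 sphere at (4.5, 15.5) misses the remaining region (no effect) — area = 76.54 mm². So its area = 76.54 mm². Layer 46 is larger (76.54 vs 56.16 mm²).

layer 46 (z = 6.9 mm)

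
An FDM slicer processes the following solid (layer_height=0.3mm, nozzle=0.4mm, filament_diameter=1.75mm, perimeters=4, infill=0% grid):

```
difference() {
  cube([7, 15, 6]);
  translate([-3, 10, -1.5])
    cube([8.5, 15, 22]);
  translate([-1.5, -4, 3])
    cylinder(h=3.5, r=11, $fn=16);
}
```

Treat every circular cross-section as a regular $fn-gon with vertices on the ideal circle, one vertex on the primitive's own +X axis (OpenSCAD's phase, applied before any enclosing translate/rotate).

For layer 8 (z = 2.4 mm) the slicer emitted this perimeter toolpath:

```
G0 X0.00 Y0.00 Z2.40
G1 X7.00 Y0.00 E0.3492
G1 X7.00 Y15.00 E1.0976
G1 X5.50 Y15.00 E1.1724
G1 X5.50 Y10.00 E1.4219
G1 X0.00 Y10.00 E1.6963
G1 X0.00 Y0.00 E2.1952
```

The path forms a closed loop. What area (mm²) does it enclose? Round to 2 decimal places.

Apply the shoelace formula to the sequence of (X, Y) vertices; enclosed area = 77.50 mm².

77.50 mm²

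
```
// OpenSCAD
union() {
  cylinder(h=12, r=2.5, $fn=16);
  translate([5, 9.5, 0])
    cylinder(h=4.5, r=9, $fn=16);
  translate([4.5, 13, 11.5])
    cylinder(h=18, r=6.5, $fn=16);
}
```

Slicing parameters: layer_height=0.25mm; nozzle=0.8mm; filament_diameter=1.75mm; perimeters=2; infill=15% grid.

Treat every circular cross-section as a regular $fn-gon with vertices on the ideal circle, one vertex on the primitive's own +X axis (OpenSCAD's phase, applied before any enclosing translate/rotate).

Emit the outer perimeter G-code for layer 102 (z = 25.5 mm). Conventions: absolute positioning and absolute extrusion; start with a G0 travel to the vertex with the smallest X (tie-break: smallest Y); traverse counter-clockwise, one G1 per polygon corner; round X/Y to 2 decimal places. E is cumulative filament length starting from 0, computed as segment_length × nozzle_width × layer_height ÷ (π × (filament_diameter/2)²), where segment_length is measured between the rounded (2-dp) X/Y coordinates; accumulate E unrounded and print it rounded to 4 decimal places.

At z = 25.5 mm: the cylinder is not intersected at this z (z outside [0, 12]); the cylinder at (5, 9.5) is absent (z outside [0, 4.5]); the cylinder at (4.5, 13): section is a regular 16-gon, circumradius r=6.5; Combining (union): only the r=6.5 cylinder at (4.5, 13) is present, so the union is just that shape — 1 connected region. The outline is a single polygon with 16 vertices. Extrusion per mm of travel: 0.8 × 0.25 / (π × 0.875²) = 0.083150. Accumulating E over each segment gives final E = 3.3762.

G0 X-2.00 Y13.00 Z25.50
G1 X-1.51 Y10.51 E0.2110
G1 X-0.10 Y8.40 E0.4220
G1 X2.01 Y6.99 E0.6330
G1 X4.50 Y6.50 E0.8441
G1 X6.99 Y6.99 E1.0551
G1 X9.10 Y8.40 E1.2661
G1 X10.51 Y10.51 E1.4771
G1 X11.00 Y13.00 E1.6881
G1 X10.51 Y15.49 E1.8991
G1 X9.10 Y17.60 E2.1102
G1 X6.99 Y19.01 E2.3212
G1 X4.50 Y19.50 E2.5322
G1 X2.01 Y19.01 E2.7432
G1 X-0.10 Y17.60 E2.9542
G1 X-1.51 Y15.49 E3.1652
G1 X-2.00 Y13.00 E3.3762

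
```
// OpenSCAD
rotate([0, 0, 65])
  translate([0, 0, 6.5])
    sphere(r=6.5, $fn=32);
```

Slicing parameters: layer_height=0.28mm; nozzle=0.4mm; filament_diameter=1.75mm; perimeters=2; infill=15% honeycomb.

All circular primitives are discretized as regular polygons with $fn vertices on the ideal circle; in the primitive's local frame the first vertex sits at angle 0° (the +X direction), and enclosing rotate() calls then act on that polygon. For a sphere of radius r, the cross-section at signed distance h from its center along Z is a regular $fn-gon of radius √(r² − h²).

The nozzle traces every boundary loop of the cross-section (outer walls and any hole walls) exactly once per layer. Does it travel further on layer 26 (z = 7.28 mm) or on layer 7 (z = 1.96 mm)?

Layer 26 (z = 7.28): the r=6.5 sphere slices to a regular 32-gon of circumradius 6.453 (√(r²−h²) with h=0.78 from center) (perimeter = 2·32·6.453·sin(180°/32) = 40.48 mm); (rotated 65° about Z; rotation is an isometry so areas/perimeters/island counts are preserved). So its perimeter = 40.48 mm. Layer 7 (z = 1.96): the r=6.5 sphere contributes a regular 32-gon of circumradius √(6.5²−4.54²) = 4.652 (perimeter = 2·32·4.652·sin(180°/32) = 29.18 mm); (whole slice rotated 65° about Z — lengths, areas and connectivity unchanged). So its perimeter = 29.18 mm. Layer 26 is larger (40.48 vs 29.18 mm).

layer 26 (z = 7.28 mm)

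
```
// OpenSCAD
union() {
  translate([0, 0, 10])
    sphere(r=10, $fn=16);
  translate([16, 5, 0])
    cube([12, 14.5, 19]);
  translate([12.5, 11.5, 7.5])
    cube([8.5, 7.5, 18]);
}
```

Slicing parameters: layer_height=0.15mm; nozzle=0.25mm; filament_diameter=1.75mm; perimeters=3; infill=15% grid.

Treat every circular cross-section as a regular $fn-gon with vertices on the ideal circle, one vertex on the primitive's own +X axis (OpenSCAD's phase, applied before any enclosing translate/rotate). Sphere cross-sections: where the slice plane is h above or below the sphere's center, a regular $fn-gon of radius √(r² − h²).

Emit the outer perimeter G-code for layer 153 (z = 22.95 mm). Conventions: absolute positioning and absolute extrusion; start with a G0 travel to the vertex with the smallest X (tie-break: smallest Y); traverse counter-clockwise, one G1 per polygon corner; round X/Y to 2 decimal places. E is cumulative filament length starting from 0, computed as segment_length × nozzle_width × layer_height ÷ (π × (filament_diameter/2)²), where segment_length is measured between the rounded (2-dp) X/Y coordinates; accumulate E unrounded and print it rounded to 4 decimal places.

At z = 22.95 mm: the sphere does not reach this height (|z−center|=12.950 > r=10); the cube at (16, 5) does not reach this height (z outside [0, 19]); the cube at (12.5, 11.5) (footprint 8.5×7.5) is included at this height; Taking the union: only the 8.5×7.5 cube at (12.5, 11.5) is present, so the union is just that shape — 1 connected region. The outline is a single polygon with 4 vertices. Extrusion per mm of travel: 0.25 × 0.15 / (π × 0.875²) = 0.015591. Accumulating E over each segment gives final E = 0.4989.

G0 X12.50 Y11.50 Z22.95
G1 X21.00 Y11.50 E0.1325
G1 X21.00 Y19.00 E0.2495
G1 X12.50 Y19.00 E0.3820
G1 X12.50 Y11.50 E0.4989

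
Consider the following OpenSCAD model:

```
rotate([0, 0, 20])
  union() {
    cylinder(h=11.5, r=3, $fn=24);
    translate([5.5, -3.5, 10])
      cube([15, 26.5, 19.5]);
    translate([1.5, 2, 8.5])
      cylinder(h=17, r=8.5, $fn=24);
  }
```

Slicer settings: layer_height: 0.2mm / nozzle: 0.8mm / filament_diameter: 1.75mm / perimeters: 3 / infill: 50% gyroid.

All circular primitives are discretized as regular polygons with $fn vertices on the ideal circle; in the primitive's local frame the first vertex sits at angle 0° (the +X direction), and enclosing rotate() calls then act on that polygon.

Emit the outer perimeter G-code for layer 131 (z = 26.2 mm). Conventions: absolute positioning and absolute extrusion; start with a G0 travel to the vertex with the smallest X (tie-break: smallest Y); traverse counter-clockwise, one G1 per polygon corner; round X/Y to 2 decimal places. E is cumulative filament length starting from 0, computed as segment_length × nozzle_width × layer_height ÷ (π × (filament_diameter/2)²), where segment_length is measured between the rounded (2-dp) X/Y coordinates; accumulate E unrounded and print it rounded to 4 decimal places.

G0 X-2.70 Y23.49 Z26.20
G1 X6.37 Y-1.41 E1.7628
G1 X20.46 Y3.72 E2.7603
G1 X11.40 Y28.62 E4.5229
G1 X-2.70 Y23.49 E5.5210

At z = 26.2 mm: the cylinder does not reach this height (z outside [0, 11.5]); the 15×26.5 cube at (5.5, -3.5) contributes its full rectangle; the cylinder at (1.5, 2) is absent (z outside [8.5, 25.5]); Combining (union): only the 15×26.5 cube at (5.5, -3.5) is present, so the union is just that shape — 1 connected region; (rotated 20° about Z; rotation is an isometry so areas/perimeters/island counts are preserved). The outline is a single polygon with 4 vertices. Extrusion per mm of travel: 0.8 × 0.2 / (π × 0.875²) = 0.066520. Accumulating E over each segment gives final E = 5.5210.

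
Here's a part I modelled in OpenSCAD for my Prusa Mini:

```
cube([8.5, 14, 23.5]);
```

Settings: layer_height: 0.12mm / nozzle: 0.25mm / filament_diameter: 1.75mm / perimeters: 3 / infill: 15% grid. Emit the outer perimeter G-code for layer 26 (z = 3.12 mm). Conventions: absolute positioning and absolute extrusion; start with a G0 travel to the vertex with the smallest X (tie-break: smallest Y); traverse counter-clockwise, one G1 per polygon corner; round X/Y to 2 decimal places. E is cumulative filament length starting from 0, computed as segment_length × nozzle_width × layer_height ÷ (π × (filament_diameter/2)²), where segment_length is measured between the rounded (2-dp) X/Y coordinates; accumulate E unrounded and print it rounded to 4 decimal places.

At z = 3.12 mm: the cube (footprint 8.5×14) is included at this height. The outline is a single polygon with 4 vertices. Extrusion per mm of travel: 0.25 × 0.12 / (π × 0.875²) = 0.012473. Accumulating E over each segment gives final E = 0.5613.

G0 X0.00 Y0.00 Z3.12
G1 X8.50 Y0.00 E0.1060
G1 X8.50 Y14.00 E0.2806
G1 X0.00 Y14.00 E0.3866
G1 X0.00 Y0.00 E0.5613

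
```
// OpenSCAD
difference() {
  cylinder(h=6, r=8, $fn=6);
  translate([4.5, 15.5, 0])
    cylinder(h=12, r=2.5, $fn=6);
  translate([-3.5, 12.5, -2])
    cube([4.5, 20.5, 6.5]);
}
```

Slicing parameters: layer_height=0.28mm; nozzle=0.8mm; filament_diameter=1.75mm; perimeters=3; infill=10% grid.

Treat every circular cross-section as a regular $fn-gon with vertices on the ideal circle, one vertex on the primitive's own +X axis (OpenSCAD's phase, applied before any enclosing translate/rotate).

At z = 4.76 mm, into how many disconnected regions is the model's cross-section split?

1

At z = 4.76 mm: the r=8 cylinder contributes a regular 6-gon of circumradius 8; the cylinder at (4.5, 15.5): section is a regular 6-gon, circumradius r=2.5; the cube at (-3.5, 12.5) does not reach this height (z outside [-2, 4.5]); Taking the first minus the rest: starting from the r=8 cylinder, the r=2.5 cylinder at (4.5, 15.5) misses the remaining region (no effect) — 1 connected region. The result has 1 disconnected region.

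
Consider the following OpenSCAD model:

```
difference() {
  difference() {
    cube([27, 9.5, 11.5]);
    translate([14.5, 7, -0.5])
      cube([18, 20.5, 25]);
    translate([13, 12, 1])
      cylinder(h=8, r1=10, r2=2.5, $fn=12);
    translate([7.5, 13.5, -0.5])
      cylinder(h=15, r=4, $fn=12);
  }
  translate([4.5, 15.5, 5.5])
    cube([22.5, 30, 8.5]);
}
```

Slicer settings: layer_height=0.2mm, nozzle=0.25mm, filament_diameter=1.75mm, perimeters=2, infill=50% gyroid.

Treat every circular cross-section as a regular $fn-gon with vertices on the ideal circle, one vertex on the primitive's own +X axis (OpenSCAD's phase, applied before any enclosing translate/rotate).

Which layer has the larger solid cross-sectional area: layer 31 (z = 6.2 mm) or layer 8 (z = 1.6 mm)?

layer 31 (z = 6.2 mm)

Layer 31 (z = 6.2): the 27×9.5 cube contributes its full rectangle (area 256.50 mm²); the cube at (14.5, 7) is present — its section is the full 18×20.5 rectangle (area 369.00 mm²); the cone at (13, 12): at t=0.650 of its height the radius interpolates to r₁+(r₂−r₁)t = 5.125, giving a regular 12-gon of that circumradius (area = (12/2)·5.125²·sin(360°/12) = 78.80 mm²); the cylinder at (7.5, 13.5): section is a regular 12-gon, circumradius r=4 (area = (12/2)·4.000²·sin(360°/12) = 48.00 mm²); Taking the first minus the rest: starting from the 27×9.5 cube (256.50 mm²), the 18×20.5 cube at (14.5, 7) partially overlaps it — only the 31.25 mm² overlap (of its 369.00 mm²) is removed, clipping the outline; the cone at (13, 12) partially overlaps it — only the 11.36 mm² overlap (of its 78.80 mm²) is removed, clipping the outline; the r=4 cylinder at (7.5, 13.5) misses the remaining region (no effect) — area = 213.89 mm²; the cube at (4.5, 15.5) is present — its section is the full 22.5×30 rectangle (area 675.00 mm²); Taking the first minus the rest: starting from that combined region (213.89 mm²), the 22.5×30 cube at (4.5, 15.5) misses the remaining region (no effect) — area = 213.89 mm². So its area = 213.89 mm². Layer 8 (z = 1.6): the cube (footprint 27×9.5) is included at this height (area 256.50 mm²); the 18×20.5 cube at (14.5, 7) contributes its full rectangle (area 369.00 mm²); the cone at (13, 12): at t=0.075 of its height the radius interpolates to r₁+(r₂−r₁)t = 9.438, giving a regular 12-gon of that circumradius (area = (12/2)·9.438²·sin(360°/12) = 267.20 mm²); the r=4 cylinder at (7.5, 13.5) contributes a regular 12-gon of circumradius 4 (area = (12/2)·4.000²·sin(360°/12) = 48.00 mm²); Taking the first minus the rest: starting from the 27×9.5 cube (256.50 mm²), the 18×20.5 cube at (14.5, 7) partially overlaps it — only the 31.25 mm² overlap (of its 369.00 mm²) is removed, clipping the outline; the cone at (13, 12) partially overlaps it — only the 70.78 mm² overlap (of its 267.20 mm²) is removed, clipping the outline; the r=4 cylinder at (7.5, 13.5) misses the remaining region (no effect) — area = 154.47 mm²; the cube at (4.5, 15.5) does not reach this height (z outside [5.5, 14]); After the difference (first − rest): none of the subtracted shapes is present at this height, so that combined region is unchanged — area = 154.47 mm². So its area = 154.47 mm². Layer 31 is larger (213.89 vs 154.47 mm²).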